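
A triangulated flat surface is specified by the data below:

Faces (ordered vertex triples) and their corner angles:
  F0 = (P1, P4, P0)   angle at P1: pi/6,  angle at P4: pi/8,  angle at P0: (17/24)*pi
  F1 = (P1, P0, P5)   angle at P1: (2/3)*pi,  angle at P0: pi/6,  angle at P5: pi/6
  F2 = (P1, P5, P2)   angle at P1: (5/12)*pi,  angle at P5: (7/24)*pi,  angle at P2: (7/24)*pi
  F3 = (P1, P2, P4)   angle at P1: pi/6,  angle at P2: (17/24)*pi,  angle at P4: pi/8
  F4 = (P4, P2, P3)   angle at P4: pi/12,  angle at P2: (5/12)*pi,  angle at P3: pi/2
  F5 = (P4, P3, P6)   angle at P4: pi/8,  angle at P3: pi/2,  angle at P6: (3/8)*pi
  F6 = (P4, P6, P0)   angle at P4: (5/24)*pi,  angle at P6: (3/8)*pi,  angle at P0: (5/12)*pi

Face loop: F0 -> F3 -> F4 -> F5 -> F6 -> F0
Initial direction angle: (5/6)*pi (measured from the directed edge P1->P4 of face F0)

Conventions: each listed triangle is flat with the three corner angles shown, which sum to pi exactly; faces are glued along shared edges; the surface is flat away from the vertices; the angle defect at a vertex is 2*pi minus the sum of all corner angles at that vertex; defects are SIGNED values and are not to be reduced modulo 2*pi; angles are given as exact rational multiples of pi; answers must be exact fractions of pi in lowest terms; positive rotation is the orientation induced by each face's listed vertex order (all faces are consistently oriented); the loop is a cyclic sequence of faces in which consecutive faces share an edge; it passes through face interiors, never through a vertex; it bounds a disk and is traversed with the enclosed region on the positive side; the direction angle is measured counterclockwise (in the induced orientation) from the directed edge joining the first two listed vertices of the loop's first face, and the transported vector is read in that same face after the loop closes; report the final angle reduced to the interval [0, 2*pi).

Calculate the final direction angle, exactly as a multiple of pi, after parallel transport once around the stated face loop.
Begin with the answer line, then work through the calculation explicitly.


Answer: final direction angle = pi/6

enclosed vertex P4: corner angles sum to (2/3)*pi, defect = 2*pi - (2/3)*pi = (4/3)*pi
the rotation equals the total enclosed defect, so the final angle is initial + defects (mod 2*pi)
final angle = (5/6)*pi + (4/3)*pi = pi/6 (mod 2*pi)


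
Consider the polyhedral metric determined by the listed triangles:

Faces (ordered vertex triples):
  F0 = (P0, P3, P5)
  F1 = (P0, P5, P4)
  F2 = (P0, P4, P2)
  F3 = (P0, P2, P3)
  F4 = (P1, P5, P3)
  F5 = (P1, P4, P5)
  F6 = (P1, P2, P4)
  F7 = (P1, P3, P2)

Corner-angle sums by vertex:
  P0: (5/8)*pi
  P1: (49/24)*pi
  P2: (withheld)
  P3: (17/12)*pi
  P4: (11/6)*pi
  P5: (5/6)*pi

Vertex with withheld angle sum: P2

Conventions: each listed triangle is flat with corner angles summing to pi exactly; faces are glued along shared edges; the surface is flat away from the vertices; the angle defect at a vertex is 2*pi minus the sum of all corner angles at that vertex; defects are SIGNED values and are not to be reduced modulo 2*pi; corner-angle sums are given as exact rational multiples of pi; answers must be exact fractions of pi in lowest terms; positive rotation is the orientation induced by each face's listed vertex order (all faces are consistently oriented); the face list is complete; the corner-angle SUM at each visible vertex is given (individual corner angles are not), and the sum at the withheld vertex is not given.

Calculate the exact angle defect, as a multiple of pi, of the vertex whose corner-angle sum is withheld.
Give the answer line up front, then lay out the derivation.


Answer: defect(P2) = (3/4)*pi

V = 6, E = 12, F = 8; chi = V - E + F = 2
Gauss-Bonnet: total defect = 2*pi*chi = 4*pi; visible defects sum to (13/4)*pi


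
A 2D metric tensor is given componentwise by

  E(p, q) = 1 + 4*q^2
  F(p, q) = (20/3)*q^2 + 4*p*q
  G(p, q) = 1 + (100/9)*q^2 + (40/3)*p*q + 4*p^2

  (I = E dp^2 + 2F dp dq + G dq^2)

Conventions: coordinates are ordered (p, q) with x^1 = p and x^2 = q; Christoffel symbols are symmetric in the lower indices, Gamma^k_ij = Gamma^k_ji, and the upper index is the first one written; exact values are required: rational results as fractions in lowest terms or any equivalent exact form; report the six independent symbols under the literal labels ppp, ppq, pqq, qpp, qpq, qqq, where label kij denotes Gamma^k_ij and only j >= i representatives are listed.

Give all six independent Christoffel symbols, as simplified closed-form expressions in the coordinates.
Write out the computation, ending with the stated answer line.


E = 1 + 4*q^2; F = (20/3)*q^2 + 4*p*q; G = 1 + (100/9)*q^2 + (40/3)*p*q + 4*p^2
Gamma^k_ij = (1/2) g^{kl} (d_i g_jl + d_j g_il - d_l g_ij), with g^inv = (1/(EG-F^2)) [[G, -F], [-F, E]]
first partials: E_p = 0, E_q = 8*q, F_p = 4*q, F_q = (40/3)*q + 4*p, G_p = (40/3)*q + 8*p, G_q = (200/9)*q + (40/3)*p
D = EG - F^2 = 1 + (136/9)*q^2 + (40/3)*p*q + 4*p^2
expanded: Gamma^p_pp = (G E_p - 2F F_p + F E_q)/(2D), Gamma^p_pq = (G E_q - F G_p)/(2D), Gamma^p_qq = (2G F_q - G G_p - F G_q)/(2D), Gamma^q_pp = (2E F_p - E E_q - F E_p)/(2D), Gamma^q_pq = (E G_p - F E_q)/(2D), Gamma^q_qq = (E G_q - 2F F_q + F G_p)/(2D); substitute and cancel common factors

Answer: Gamma_ppp = 0, Gamma_ppq = 36*q/(36*p^2 + 120*p*q + 136*q^2 + 9), Gamma_pqq = 60*q/(36*p^2 + 120*p*q + 136*q^2 + 9), Gamma_qpp = 0, Gamma_qpq = (36*p + 60*q)/(36*p^2 + 120*p*q + 136*q^2 + 9), Gamma_qqq = (60*p + 100*q)/(36*p^2 + 120*p*q + 136*q^2 + 9)


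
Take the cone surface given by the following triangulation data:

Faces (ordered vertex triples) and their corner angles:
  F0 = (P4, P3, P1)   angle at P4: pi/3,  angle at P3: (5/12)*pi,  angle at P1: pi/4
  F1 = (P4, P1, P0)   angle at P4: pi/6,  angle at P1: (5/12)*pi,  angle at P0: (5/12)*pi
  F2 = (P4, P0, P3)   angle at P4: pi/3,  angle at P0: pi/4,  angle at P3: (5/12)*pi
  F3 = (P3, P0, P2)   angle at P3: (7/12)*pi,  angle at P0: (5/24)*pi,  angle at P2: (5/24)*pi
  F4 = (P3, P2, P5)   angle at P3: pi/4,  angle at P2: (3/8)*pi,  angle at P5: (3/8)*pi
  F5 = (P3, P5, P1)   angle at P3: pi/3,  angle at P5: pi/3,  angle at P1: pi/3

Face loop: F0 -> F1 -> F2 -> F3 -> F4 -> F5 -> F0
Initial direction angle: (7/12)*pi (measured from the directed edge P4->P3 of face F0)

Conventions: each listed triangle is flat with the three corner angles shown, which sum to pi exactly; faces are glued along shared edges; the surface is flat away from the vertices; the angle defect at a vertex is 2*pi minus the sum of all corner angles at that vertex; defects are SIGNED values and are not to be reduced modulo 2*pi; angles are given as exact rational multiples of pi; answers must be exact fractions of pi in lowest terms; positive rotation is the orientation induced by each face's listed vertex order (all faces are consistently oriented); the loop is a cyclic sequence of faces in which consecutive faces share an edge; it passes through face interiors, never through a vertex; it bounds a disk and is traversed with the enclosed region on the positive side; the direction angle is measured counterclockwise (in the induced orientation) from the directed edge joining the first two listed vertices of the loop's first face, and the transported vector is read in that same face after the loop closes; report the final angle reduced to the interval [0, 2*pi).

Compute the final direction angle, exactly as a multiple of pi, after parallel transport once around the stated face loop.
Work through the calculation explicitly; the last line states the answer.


enclosed vertex P3: corner angles sum to 2*pi, defect = 2*pi - 2*pi = 0
enclosed vertex P4: corner angles sum to (5/6)*pi, defect = 2*pi - (5/6)*pi = (7/6)*pi
holonomy = initial angle + sum of enclosed defects (mod 2*pi), positive in the induced orientation
final angle = (7/12)*pi + (7/6)*pi = (7/4)*pi (mod 2*pi)

Answer: final direction angle = (7/4)*pi


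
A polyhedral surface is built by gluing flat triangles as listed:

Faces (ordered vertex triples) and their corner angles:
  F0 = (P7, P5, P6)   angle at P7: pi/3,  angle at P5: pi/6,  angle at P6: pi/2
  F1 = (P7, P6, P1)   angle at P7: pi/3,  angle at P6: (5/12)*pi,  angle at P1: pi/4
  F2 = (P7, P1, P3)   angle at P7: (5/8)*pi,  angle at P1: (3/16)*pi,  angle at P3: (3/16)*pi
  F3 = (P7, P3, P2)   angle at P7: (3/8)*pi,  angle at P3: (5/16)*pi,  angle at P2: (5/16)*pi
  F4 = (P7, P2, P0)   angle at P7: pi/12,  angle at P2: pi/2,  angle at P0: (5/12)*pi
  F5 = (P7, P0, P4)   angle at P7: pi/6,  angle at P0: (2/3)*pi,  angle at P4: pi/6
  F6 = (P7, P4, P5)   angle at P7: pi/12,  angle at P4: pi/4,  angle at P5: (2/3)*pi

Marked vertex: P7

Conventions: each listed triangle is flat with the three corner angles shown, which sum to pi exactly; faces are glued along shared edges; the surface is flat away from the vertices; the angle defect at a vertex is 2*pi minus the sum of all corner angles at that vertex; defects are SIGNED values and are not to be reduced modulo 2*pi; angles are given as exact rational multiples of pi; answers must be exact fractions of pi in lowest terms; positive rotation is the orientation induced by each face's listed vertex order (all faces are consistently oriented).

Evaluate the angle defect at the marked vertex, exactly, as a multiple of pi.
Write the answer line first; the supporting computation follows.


Answer: defect(P7) = 0

Sum of corner angles at P7: 2*pi
defect = 2*pi - 2*pi


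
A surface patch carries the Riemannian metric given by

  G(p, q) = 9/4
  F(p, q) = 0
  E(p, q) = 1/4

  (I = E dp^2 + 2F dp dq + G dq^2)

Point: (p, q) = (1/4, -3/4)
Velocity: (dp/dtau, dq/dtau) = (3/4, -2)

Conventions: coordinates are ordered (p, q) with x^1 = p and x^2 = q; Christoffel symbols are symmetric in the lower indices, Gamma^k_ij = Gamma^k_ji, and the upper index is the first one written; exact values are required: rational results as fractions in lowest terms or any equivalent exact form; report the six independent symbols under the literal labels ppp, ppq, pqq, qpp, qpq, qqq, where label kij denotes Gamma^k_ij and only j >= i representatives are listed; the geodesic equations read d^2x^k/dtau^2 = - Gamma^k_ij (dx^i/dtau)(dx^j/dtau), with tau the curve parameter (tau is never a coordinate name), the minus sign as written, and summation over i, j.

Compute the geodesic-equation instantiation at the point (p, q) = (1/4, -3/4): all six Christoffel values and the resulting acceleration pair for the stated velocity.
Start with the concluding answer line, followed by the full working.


Answer: Gamma_ppp = 0, Gamma_ppq = 0, Gamma_pqq = 0, Gamma_qpp = 0, Gamma_qpq = 0, Gamma_qqq = 0; accelerations (d^2p/dtau^2, d^2q/dtau^2) = (0, 0)

E = 1/4, F = 0, G = 9/4 at the point
E_p = 0, E_q = 0, F_p = 0, F_q = 0, G_p = 0, G_q = 0
EG - F^2 = 9/16;  g^inv = (16/9) * [[9/4, 0], [0, 1/4]]
first-kind symbols [ij,l] = (1/2)(d_i g_jl + d_j g_il - d_l g_ij): [pp,p] = E_p/2 = 0, [pp,q] = F_p - E_q/2 = 0, [pq,p] = E_q/2 = 0, [pq,q] = G_p/2 = 0, [qq,p] = F_q - G_p/2 = 0, [qq,q] = G_q/2 = 0
Gamma^p_ij = (G*[ij,p] - F*[ij,q])/(EG - F^2), Gamma^q_ij = (E*[ij,q] - F*[ij,p])/(EG - F^2)
Gamma_ppp = 0, Gamma_ppq = 0, Gamma_pqq = 0, Gamma_qpp = 0, Gamma_qpq = 0, Gamma_qqq = 0
d^2p/dtau^2 = -(Gamma_ppp*(3/4)^2 + 2*Gamma_ppq*(3/4)*(-2) + Gamma_pqq*(-2)^2) = 0
d^2q/dtau^2 = -(Gamma_qpp*(3/4)^2 + 2*Gamma_qpq*(3/4)*(-2) + Gamma_qqq*(-2)^2) = 0


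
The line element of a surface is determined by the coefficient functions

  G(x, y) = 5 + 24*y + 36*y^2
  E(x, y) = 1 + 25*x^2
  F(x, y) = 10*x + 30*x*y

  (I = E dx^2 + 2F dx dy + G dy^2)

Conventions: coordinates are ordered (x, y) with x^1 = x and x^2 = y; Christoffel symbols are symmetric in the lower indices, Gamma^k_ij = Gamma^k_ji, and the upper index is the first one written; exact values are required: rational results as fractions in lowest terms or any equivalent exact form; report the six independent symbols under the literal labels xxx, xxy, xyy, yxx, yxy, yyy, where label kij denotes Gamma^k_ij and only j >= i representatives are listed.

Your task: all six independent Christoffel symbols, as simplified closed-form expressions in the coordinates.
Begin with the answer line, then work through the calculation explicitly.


Answer: Gamma_xxx = 25*x/(25*x^2 + 36*y^2 + 24*y + 5), Gamma_xxy = 0, Gamma_xyy = 30*x/(25*x^2 + 36*y^2 + 24*y + 5), Gamma_yxx = (30*y + 10)/(25*x^2 + 36*y^2 + 24*y + 5), Gamma_yxy = 0, Gamma_yyy = (36*y + 12)/(25*x^2 + 36*y^2 + 24*y + 5)

E = 1 + 25*x^2; F = 10*x + 30*x*y; G = 5 + 24*y + 36*y^2
Gamma^k_ij = (1/2) g^{kl} (d_i g_jl + d_j g_il - d_l g_ij), with g^inv = (1/(EG-F^2)) [[G, -F], [-F, E]]
first partials: E_x = 50*x, E_y = 0, F_x = 10 + 30*y, F_y = 30*x, G_x = 0, G_y = 24 + 72*y
D = EG - F^2 = 5 + 24*y + 36*y^2 + 25*x^2
expanded: Gamma^x_xx = (G E_x - 2F F_x + F E_y)/(2D), Gamma^x_xy = (G E_y - F G_x)/(2D), Gamma^x_yy = (2G F_y - G G_x - F G_y)/(2D), Gamma^y_xx = (2E F_x - E E_y - F E_x)/(2D), Gamma^y_xy = (E G_x - F E_y)/(2D), Gamma^y_yy = (E G_y - 2F F_y + F G_x)/(2D); substitute and cancel common factors


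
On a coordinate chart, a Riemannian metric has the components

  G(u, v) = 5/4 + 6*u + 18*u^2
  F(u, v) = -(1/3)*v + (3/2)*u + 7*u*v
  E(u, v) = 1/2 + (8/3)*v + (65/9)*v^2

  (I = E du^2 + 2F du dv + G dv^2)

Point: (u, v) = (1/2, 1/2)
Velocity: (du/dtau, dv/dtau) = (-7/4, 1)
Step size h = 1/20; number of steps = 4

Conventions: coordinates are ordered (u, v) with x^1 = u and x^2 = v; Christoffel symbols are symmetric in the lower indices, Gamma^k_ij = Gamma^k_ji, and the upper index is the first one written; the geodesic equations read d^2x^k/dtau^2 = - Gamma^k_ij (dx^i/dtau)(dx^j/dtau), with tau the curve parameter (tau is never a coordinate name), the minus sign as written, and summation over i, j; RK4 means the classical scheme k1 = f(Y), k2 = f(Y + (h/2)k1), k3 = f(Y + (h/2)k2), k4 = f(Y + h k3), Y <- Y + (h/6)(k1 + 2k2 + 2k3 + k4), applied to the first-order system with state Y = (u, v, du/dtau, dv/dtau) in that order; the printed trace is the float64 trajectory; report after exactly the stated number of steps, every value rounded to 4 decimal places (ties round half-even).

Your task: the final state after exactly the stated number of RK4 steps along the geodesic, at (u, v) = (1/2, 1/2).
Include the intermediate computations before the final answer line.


f(Y) = (du/dtau, dv/dtau, -Gamma^u_ij Y'^i Y'^j, -Gamma^v_ij Y'^i Y'^j) with the Gammas evaluated at the stage position; h = 0.050000; intermediate values shown to 6 dp
step 0: u = 0.5000, v = 0.5000, du/dtau = -1.7500, dv/dtau = 1.0000
step 1:
  k1: at (u, v) = (0.500000, 0.500000), (du/dtau, dv/dtau) = (-1.750000, 1.000000); Gamma_uuu = -0.004911, Gamma_uuv = 0.578269, Gamma_uvv = -2.928177, Gamma_vuu = 0.007659, Gamma_vuv = 1.217224, Gamma_vvv = 0.780847; k1 = (-1.750000, 1.000000, 4.967158, 3.455980)
  k2: at (u, v) = (0.456250, 0.525000), (du/dtau, dv/dtau) = (-1.625821, 1.086400); Gamma_uuu = -0.004318, Gamma_uuv = 0.597621, Gamma_uvv = -2.552016, Gamma_vuu = 0.007685, Gamma_vuv = 1.280769, Gamma_vvv = 0.721311; k2 = (-1.625821, 1.086400, 5.134612, 3.652769)
  k3: at (u, v) = (0.459354, 0.527160), (du/dtau, dv/dtau) = (-1.621635, 1.091319); Gamma_uuu = -0.004262, Gamma_uuv = 0.593682, Gamma_uvv = -2.550645, Gamma_vuu = 0.007551, Gamma_vuv = 1.275883, Gamma_vvv = 0.721762; k3 = (-1.621635, 1.091319, 5.150274, 3.636454)
  k4: at (u, v) = (0.418918, 0.554566), (du/dtau, dv/dtau) = (-1.492486, 1.181823); Gamma_uuu = -0.003626, Gamma_uuv = 0.610692, Gamma_uvv = -2.217567, Gamma_vuu = 0.007358, Gamma_vuv = 1.340082, Gamma_vvv = 0.663039; k4 = (-1.492486, 1.181823, 5.259708, 3.784960)
  Y <- Y + (h/6)(k1 + 2k2 + 2k3 + k4): u = 0.4189, v = 0.5545, du/dtau = -1.4934, dv/dtau = 1.1818
step 2:
  k1: at (u, v) = (0.418855, 0.554477), (du/dtau, dv/dtau) = (-1.493361, 1.181828); Gamma_uuu = -0.003628, Gamma_uuv = 0.610805, Gamma_uvv = -2.217822, Gamma_vuu = 0.007363, Gamma_vuv = 1.340192, Gamma_vvv = 0.663060; k1 = (-1.493361, 1.181828, 5.261779, 3.788075)
  k2: at (u, v) = (0.381521, 0.584023), (du/dtau, dv/dtau) = (-1.361817, 1.276530); Gamma_uuu = -0.002966, Gamma_uuv = 0.625751, Gamma_uvv = -1.925160, Gamma_vuu = 0.006921, Gamma_vuv = 1.405236, Gamma_vvv = 0.605546; k2 = (-1.361817, 1.276530, 5.318216, 3.886135)
  k3: at (u, v) = (0.384810, 0.586390), (du/dtau, dv/dtau) = (-1.360406, 1.278982); Gamma_uuu = -0.002916, Gamma_uuv = 0.621130, Gamma_uvv = -1.925700, Gamma_vuu = 0.006760, Gamma_vuv = 1.399097, Gamma_vvv = 0.606796; k3 = (-1.360406, 1.278982, 5.316896, 3.863569)
  k4: at (u, v) = (0.350835, 0.618426), (du/dtau, dv/dtau) = (-1.227517, 1.375007); Gamma_uuu = -0.002242, Gamma_uuv = 0.633047, Gamma_uvv = -1.671022, Gamma_vuu = 0.005989, Gamma_vuv = 1.463222, Gamma_vvv = 0.551614; k4 = (-1.227517, 1.375007, 5.299654, 3.887450)
  Y <- Y + (h/6)(k1 + 2k2 + 2k3 + k4): u = 0.3508, v = 0.6184, du/dtau = -1.2281, dv/dtau = 1.3750
step 3:
  k1: at (u, v) = (0.350811, 0.618376), (du/dtau, dv/dtau) = (-1.228098, 1.374953); Gamma_uuu = -0.002243, Gamma_uuv = 0.633103, Gamma_uvv = -1.671142, Gamma_vuu = 0.005992, Gamma_vuv = 1.463272, Gamma_vvv = 0.551624; k1 = (-1.228098, 1.374953, 5.300755, 3.889811)
  k2: at (u, v) = (0.320108, 0.652750), (du/dtau, dv/dtau) = (-1.095579, 1.472198); Gamma_uuu = -0.001574, Gamma_uuv = 0.642079, Gamma_uvv = -1.450867, Gamma_vuu = 0.004851, Gamma_vuv = 1.526234, Gamma_vvv = 0.499110; k2 = (-1.095579, 1.472198, 5.217678, 3.835778)
  k3: at (u, v) = (0.323421, 0.655181), (du/dtau, dv/dtau) = (-1.097656, 1.470847); Gamma_uuu = -0.001532, Gamma_uuv = 0.637101, Gamma_uvv = -1.452654, Gamma_vuu = 0.004682, Gamma_vuv = 1.519042, Gamma_vvv = 0.501088; k3 = (-1.097656, 1.470847, 5.201685, 3.815247)
  k4: at (u, v) = (0.295928, 0.691918), (du/dtau, dv/dtau) = (-0.968013, 1.565715); Gamma_uuu = -0.000886, Gamma_uuv = 0.642782, Gamma_uvv = -1.263716, Gamma_vuu = 0.003122, Gamma_vuv = 1.579423, Gamma_vvv = 0.452158; k4 = (-0.968013, 1.565715, 5.047228, 3.676275)
  Y <- Y + (h/6)(k1 + 2k2 + 2k3 + k4): u = 0.2960, v = 0.6919, du/dtau = -0.9682, dv/dtau = 1.5655
step 4:
  k1: at (u, v) = (0.295956, 0.691932), (du/dtau, dv/dtau) = (-0.968208, 1.565520); Gamma_uuu = -0.000886, Gamma_uuv = 0.642743, Gamma_uvv = -1.263753, Gamma_vuu = 0.003121, Gamma_vuv = 1.579358, Gamma_vvv = 0.452181; k1 = (-0.968208, 1.565520, 5.046581, 3.676668)
  k2: at (u, v) = (0.271751, 0.731070), (du/dtau, dv/dtau) = (-0.842044, 1.657437); Gamma_uuu = -0.000271, Gamma_uuv = 0.644946, Gamma_uvv = -1.102373, Gamma_vuu = 0.001099, Gamma_vuv = 1.636398, Gamma_vvv = 0.407093; k2 = (-0.842044, 1.657437, 4.828738, 3.448524)
  k3: at (u, v) = (0.274905, 0.733368), (du/dtau, dv/dtau) = (-0.847490, 1.651734); Gamma_uuu = -0.000238, Gamma_uuv = 0.640073, Gamma_uvv = -1.104739, Gamma_vuu = 0.000956, Gamma_vuv = 1.628626, Gamma_vvv = 0.409543; k3 = (-0.847490, 1.651734, 4.806131, 3.441580)
  k4: at (u, v) = (0.253581, 0.774519), (du/dtau, dv/dtau) = (-0.727902, 1.737599); Gamma_uuu = 0.000328, Gamma_uuv = 0.639253, Gamma_uvv = -0.967646, Gamma_vuu = -0.001512, Gamma_vuv = 1.681743, Gamma_vvv = 0.368696; k4 = (-0.727902, 1.737599, 4.538450, 3.141758)
  Y <- Y + (h/6)(k1 + 2k2 + 2k3 + k4): u = 0.2537, v = 0.7746, du/dtau = -0.7278, dv/dtau = 1.7372

Answer: u = 0.2537, v = 0.7746, du/dtau = -0.7278, dv/dtau = 1.7372


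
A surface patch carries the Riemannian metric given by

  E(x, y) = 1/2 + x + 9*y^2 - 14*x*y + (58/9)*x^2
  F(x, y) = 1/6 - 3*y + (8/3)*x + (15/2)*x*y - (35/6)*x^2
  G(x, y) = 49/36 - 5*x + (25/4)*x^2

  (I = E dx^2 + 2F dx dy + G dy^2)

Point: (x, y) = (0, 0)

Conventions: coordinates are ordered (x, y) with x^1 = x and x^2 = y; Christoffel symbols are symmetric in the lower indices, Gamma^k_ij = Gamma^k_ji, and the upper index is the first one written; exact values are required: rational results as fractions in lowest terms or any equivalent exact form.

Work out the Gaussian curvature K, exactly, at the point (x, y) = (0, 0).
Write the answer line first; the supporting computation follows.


Answer: K = -9414/2209

E = 1/2, F = 1/6, G = 49/36, EG - F^2 = 47/72 at the point
E_x = 1, E_y = 0, F_x = 8/3, F_y = -3, G_x = -5, G_y = 0
E_yy = 18, F_xy = 15/2, G_xx = 25/2
Using the Brioschi determinant formula for K from the metric derivatives:
M1 = [[-E_yy/2 + F_xy - G_xx/2, E_x/2, F_x - E_y/2], [F_y - G_x/2, E, F], [G_y/2, F, G]] = [[-31/4, 1/2, 8/3], [-1/2, 1/2, 1/6], [0, 1/6, 49/36]]; det M1 = -1423/288
M2 = [[0, E_y/2, G_x/2], [E_y/2, E, F], [G_x/2, F, G]] = [[0, 0, -5/2], [0, 1/2, 1/6], [-5/2, 1/6, 49/36]]; det M2 = -25/8
det M1 - det M2 = -523/288; K = -523/288 / (47/72)^2 = -9414/2209


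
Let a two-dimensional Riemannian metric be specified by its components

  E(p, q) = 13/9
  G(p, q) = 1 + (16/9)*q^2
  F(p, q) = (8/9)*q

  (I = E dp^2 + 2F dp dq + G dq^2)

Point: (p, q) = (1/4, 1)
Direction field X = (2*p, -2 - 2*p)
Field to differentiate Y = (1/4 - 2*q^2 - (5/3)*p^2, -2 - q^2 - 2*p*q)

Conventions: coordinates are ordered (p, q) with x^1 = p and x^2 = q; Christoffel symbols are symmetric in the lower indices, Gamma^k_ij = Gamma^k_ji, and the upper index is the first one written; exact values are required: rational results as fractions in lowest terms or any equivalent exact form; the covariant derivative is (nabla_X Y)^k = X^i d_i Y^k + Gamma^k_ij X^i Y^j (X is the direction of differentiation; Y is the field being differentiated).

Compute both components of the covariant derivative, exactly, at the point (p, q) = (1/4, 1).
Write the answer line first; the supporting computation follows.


Answer: (nabla_X Y)^p = 4175/348, (nabla_X Y)^q = 1169/116

E = 13/9, F = 8/9, G = 25/9 at the point
E_p = 0, E_q = 0, F_p = 0, F_q = 8/9, G_p = 0, G_q = 32/9
EG - F^2 = 29/9;  g^inv = (9/29) * [[25/9, -8/9], [-8/9, 13/9]]
first-kind symbols [ij,l] = (1/2)(d_i g_jl + d_j g_il - d_l g_ij): [pp,p] = E_p/2 = 0, [pp,q] = F_p - E_q/2 = 0, [pq,p] = E_q/2 = 0, [pq,q] = G_p/2 = 0, [qq,p] = F_q - G_p/2 = 8/9, [qq,q] = G_q/2 = 16/9
Gamma^p_ij = (G*[ij,p] - F*[ij,q])/(EG - F^2), Gamma^q_ij = (E*[ij,q] - F*[ij,p])/(EG - F^2)
Gamma_ppp = 0, Gamma_ppq = 0, Gamma_pqq = 8/29, Gamma_qpp = 0, Gamma_qpq = 0, Gamma_qqq = 16/29
X = (1/2, -5/2), Y = (-89/48, -7/2) at the point


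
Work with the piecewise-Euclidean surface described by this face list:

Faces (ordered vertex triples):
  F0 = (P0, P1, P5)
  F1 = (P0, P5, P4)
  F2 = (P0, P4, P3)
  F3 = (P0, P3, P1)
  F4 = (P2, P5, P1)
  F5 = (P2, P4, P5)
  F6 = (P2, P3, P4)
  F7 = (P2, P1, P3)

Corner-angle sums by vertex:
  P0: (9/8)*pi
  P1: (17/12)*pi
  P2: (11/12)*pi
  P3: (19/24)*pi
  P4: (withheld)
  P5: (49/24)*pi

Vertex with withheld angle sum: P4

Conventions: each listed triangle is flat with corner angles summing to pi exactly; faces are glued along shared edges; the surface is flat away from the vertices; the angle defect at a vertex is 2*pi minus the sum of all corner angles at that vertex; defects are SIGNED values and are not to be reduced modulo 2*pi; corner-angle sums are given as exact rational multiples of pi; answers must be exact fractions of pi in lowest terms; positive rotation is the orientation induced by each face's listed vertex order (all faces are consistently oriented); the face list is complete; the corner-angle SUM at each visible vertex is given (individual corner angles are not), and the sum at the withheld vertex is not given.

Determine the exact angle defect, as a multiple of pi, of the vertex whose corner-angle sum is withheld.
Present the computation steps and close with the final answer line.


V = 6, E = 12, F = 8; chi = V - E + F = 2
Gauss-Bonnet: total defect = 2*pi*chi = 4*pi; visible defects sum to (89/24)*pi

Answer: defect(P4) = (7/24)*pi


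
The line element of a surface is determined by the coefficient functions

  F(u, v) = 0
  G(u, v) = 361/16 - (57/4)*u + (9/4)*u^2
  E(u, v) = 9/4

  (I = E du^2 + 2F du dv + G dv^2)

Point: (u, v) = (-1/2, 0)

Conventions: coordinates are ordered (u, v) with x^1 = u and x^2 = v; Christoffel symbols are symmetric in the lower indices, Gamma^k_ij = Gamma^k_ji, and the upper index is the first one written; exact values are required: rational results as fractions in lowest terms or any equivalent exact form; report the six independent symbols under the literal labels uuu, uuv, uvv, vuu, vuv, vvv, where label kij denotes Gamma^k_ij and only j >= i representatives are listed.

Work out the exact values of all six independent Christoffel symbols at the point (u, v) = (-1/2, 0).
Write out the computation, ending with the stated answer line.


E = 9/4, F = 0, G = 121/4 at the point
E_u = 0, E_v = 0, F_u = 0, F_v = 0, G_u = -33/2, G_v = 0
EG - F^2 = 1089/16;  g^inv = (16/1089) * [[121/4, 0], [0, 9/4]]
first-kind symbols [ij,l] = (1/2)(d_i g_jl + d_j g_il - d_l g_ij): [uu,u] = E_u/2 = 0, [uu,v] = F_u - E_v/2 = 0, [uv,u] = E_v/2 = 0, [uv,v] = G_u/2 = -33/4, [vv,u] = F_v - G_u/2 = 33/4, [vv,v] = G_v/2 = 0
Gamma^u_ij = (G*[ij,u] - F*[ij,v])/(EG - F^2), Gamma^v_ij = (E*[ij,v] - F*[ij,u])/(EG - F^2)

Answer: Gamma_uuu = 0, Gamma_uuv = 0, Gamma_uvv = 11/3, Gamma_vuu = 0, Gamma_vuv = -3/11, Gamma_vvv = 0


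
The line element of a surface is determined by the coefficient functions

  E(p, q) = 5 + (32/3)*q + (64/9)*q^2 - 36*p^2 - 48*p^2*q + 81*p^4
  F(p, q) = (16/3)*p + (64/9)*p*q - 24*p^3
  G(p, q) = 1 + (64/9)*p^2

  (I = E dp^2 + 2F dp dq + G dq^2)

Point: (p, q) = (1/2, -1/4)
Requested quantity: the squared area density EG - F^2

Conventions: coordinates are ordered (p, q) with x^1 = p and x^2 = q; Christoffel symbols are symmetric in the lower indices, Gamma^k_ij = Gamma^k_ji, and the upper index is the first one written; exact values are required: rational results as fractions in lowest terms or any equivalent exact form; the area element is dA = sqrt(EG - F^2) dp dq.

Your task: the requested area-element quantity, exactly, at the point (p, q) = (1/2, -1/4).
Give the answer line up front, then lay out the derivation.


Answer: EG - F^2 = 521/144

E = 265/144, F = -11/9, G = 25/9; EG - F^2 = 521/144


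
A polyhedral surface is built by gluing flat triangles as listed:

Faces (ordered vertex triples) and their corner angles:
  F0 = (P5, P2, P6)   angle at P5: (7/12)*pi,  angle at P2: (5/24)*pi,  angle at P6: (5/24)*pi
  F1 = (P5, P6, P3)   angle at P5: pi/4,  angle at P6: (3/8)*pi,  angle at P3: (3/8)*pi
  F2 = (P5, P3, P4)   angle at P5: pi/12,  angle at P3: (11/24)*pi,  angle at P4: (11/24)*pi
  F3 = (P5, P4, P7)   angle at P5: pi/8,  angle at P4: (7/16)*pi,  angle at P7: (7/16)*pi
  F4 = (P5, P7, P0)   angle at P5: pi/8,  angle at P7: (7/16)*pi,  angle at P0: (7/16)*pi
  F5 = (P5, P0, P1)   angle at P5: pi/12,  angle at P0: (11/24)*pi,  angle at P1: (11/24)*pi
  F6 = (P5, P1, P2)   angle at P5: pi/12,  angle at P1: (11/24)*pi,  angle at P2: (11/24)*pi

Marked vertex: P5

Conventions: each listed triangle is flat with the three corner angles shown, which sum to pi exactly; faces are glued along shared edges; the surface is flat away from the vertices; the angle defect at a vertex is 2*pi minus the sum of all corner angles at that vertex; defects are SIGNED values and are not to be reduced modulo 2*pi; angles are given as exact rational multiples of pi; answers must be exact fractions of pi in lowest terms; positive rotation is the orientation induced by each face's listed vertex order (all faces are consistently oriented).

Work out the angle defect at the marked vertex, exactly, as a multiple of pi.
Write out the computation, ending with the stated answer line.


Sum of corner angles at P5: (4/3)*pi
defect = 2*pi - (4/3)*pi

Answer: defect(P5) = (2/3)*pi


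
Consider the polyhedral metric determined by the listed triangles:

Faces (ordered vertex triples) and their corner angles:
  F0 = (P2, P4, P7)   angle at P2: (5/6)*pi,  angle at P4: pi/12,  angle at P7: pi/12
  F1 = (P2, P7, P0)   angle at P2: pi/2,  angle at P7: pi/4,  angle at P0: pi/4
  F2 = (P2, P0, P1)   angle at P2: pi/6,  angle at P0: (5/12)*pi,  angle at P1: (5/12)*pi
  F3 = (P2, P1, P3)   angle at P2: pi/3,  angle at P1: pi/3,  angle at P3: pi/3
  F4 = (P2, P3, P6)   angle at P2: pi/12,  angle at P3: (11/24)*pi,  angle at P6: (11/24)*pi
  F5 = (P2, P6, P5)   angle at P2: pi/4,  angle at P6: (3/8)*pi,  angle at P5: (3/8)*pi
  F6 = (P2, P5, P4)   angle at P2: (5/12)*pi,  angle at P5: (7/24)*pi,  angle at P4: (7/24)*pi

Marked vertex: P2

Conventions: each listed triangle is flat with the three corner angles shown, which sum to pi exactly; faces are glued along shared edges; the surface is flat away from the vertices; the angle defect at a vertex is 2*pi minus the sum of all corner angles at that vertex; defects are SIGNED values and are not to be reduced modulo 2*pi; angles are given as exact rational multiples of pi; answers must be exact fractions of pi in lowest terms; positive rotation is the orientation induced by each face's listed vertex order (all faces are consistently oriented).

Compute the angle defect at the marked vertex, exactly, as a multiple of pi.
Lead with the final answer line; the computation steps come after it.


Answer: defect(P2) = (-7/12)*pi

Sum of corner angles at P2: (31/12)*pi
defect = 2*pi - (31/12)*pi


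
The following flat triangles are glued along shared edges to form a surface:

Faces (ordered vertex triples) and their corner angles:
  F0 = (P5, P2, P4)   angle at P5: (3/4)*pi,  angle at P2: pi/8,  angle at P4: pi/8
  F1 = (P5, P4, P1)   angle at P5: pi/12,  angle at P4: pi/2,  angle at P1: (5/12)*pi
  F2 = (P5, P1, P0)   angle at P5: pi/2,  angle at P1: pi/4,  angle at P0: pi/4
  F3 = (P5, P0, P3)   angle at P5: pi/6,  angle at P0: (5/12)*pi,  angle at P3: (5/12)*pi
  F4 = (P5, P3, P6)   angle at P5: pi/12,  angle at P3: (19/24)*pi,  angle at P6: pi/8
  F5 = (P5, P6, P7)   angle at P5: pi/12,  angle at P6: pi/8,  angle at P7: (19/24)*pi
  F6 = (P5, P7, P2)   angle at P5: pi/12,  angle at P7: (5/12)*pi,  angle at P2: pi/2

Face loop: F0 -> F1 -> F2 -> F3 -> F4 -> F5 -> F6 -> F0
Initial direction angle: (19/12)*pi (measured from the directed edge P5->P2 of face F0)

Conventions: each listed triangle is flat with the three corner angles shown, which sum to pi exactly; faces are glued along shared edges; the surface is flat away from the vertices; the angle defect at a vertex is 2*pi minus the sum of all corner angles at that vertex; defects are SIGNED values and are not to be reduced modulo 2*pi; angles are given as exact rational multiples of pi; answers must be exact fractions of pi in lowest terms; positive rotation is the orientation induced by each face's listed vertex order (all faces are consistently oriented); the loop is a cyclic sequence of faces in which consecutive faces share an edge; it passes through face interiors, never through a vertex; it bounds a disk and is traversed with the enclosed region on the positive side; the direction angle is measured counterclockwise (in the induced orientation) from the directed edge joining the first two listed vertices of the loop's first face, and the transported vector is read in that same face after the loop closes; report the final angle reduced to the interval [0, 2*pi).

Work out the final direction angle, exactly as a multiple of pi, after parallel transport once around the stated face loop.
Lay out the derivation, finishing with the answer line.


enclosed vertex P5: corner angles sum to (7/4)*pi, defect = 2*pi - (7/4)*pi = pi/4
the final direction is the initial angle plus the enclosed defects, taken mod 2*pi in the induced orientation
final angle = (19/12)*pi + pi/4 = (11/6)*pi (mod 2*pi)

Answer: final direction angle = (11/6)*pi


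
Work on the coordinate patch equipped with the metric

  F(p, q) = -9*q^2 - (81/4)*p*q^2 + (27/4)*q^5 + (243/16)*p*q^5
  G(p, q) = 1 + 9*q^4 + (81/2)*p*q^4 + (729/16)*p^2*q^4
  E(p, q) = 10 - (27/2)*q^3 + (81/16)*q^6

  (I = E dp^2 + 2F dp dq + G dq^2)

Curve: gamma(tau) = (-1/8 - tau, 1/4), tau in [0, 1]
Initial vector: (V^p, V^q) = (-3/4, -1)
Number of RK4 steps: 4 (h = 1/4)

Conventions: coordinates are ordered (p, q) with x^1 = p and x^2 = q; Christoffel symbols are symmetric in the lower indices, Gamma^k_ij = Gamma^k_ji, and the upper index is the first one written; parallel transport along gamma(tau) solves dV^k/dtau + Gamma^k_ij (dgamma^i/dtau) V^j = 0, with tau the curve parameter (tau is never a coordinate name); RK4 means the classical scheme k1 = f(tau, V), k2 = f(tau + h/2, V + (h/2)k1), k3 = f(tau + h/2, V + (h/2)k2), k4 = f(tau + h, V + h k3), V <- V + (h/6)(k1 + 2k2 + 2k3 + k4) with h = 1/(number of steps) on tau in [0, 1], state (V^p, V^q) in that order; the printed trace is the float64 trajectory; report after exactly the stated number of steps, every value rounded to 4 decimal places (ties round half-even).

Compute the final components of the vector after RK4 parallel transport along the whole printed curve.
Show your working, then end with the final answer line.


gamma'(tau) = (-1, 0); f(tau, V)^k = -Gamma^k_ij(gamma(tau)) gamma'^i(tau) V^j; h = 1/4; intermediate values shown to 6 dp
curve data and Christoffel symbols at the stage parameters:
  tau = 0.000000: gamma = (-0.125000, 0.250000), gamma' = (-1.000000, 0.000000); Gamma_ppp = 0.000000, Gamma_ppq = -0.127522, Gamma_pqq = -0.325889, Gamma_qpp = 0.000000, Gamma_qpq = 0.005796, Gamma_qqq = 0.014813
  tau = 0.125000: gamma = (-0.250000, 0.250000), gamma' = (-1.000000, 0.000000); Gamma_ppp = 0.000000, Gamma_ppq = -0.127671, Gamma_pqq = -0.198599, Gamma_qpp = 0.000000, Gamma_qpq = 0.003532, Gamma_qqq = 0.005495
  tau = 0.250000: gamma = (-0.375000, 0.250000), gamma' = (-1.000000, 0.000000); Gamma_ppp = 0.000000, Gamma_ppq = -0.127747, Gamma_pqq = -0.070971, Gamma_qpp = 0.000000, Gamma_qpq = 0.001262, Gamma_qqq = 0.000701
  tau = 0.375000: gamma = (-0.500000, 0.250000), gamma' = (-1.000000, 0.000000); Gamma_ppp = 0.000000, Gamma_ppq = -0.127751, Gamma_pqq = 0.056778, Gamma_qpp = 0.000000, Gamma_qpq = -0.001010, Gamma_qqq = 0.000449
  tau = 0.500000: gamma = (-0.625000, 0.250000), gamma' = (-1.000000, 0.000000); Gamma_ppp = 0.000000, Gamma_ppq = -0.127683, Gamma_pqq = 0.184431, Gamma_qpp = 0.000000, Gamma_qpq = -0.003280, Gamma_qqq = 0.004738
  tau = 0.625000: gamma = (-0.750000, 0.250000), gamma' = (-1.000000, 0.000000); Gamma_ppp = 0.000000, Gamma_ppq = -0.127542, Gamma_pqq = 0.311769, Gamma_qpp = 0.000000, Gamma_qpq = -0.005545, Gamma_qqq = 0.013555
  tau = 0.750000: gamma = (-0.875000, 0.250000), gamma' = (-1.000000, 0.000000); Gamma_ppp = 0.000000, Gamma_ppq = -0.127329, Gamma_pqq = 0.438579, Gamma_qpp = 0.000000, Gamma_qpq = -0.007801, Gamma_qqq = 0.026869
  tau = 0.875000: gamma = (-1.000000, 0.250000), gamma' = (-1.000000, 0.000000); Gamma_ppp = 0.000000, Gamma_ppq = -0.127046, Gamma_pqq = 0.564647, Gamma_qpp = 0.000000, Gamma_qpq = -0.010043, Gamma_qqq = 0.044636
  tau = 1.000000: gamma = (-1.125000, 0.250000), gamma' = (-1.000000, 0.000000); Gamma_ppp = 0.000000, Gamma_ppq = -0.126692, Gamma_pqq = 0.689766, Gamma_qpp = 0.000000, Gamma_qpq = -0.012269, Gamma_qqq = 0.066796
step 0: V^p = -0.7500, V^q = -1.0000
step 1: k1 = (0.127522, -0.005796), k2 = (0.127763, -0.003535), k3 = (0.127727, -0.003534), k4 = (0.127860, -0.001263); V <- V + (h/6)(k1 + 2k2 + 2k3 + k4): V^p = -0.7181, V^q = -1.0009
step 2: k1 = (0.127860, -0.001263), k2 = (0.127884, 0.001011), k3 = (0.127848, 0.001011), k4 = (0.127763, 0.003282); V <- V + (h/6)(k1 + 2k2 + 2k3 + k4): V^p = -0.6861, V^q = -1.0006
step 3: k1 = (0.127763, 0.003282), k2 = (0.127570, 0.005547), k3 = (0.127534, 0.005545), k4 = (0.127233, 0.007795); V <- V + (h/6)(k1 + 2k2 + 2k3 + k4): V^p = -0.6542, V^q = -0.9992
step 4: k1 = (0.127233, 0.007795), k2 = (0.126826, 0.010026), k3 = (0.126790, 0.010023), k4 = (0.126279, 0.012229); V <- V + (h/6)(k1 + 2k2 + 2k3 + k4): V^p = -0.6225, V^q = -0.9967

Answer: V^p = -0.6225, V^q = -0.9967


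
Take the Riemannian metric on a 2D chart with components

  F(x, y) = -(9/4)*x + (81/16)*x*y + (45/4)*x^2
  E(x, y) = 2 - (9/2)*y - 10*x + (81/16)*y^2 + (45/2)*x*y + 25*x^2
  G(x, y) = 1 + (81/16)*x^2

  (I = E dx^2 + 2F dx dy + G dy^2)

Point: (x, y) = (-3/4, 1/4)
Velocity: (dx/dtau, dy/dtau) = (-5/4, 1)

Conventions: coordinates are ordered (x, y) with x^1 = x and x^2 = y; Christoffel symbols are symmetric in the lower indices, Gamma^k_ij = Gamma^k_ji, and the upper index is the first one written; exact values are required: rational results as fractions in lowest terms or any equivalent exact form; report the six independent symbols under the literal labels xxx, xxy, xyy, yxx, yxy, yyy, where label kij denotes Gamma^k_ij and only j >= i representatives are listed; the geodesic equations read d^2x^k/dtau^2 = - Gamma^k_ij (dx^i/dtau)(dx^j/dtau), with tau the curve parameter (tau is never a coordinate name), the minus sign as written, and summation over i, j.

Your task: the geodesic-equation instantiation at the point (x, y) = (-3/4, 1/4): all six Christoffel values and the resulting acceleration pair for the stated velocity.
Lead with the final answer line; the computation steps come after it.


Answer: Gamma_xxx = -2680/2737, Gamma_xxy = -1206/2737, Gamma_xyy = 0, Gamma_yxx = -1080/2737, Gamma_yxy = -486/2737, Gamma_yyy = 0; accelerations (d^2x/dtau^2, d^2y/dtau^2) = (335/782, 135/782)

E = 4745/256, F = 1809/256, G = 985/256 at the point
E_x = -335/8, E_y = -603/32, F_x = -1143/64, F_y = -243/64, G_x = -243/32, G_y = 0
EG - F^2 = 2737/128;  g^inv = (128/2737) * [[985/256, -1809/256], [-1809/256, 4745/256]]
first-kind symbols [ij,l] = (1/2)(d_i g_jl + d_j g_il - d_l g_ij): [xx,x] = E_x/2 = -335/16, [xx,y] = F_x - E_y/2 = -135/16, [xy,x] = E_y/2 = -603/64, [xy,y] = G_x/2 = -243/64, [yy,x] = F_y - G_x/2 = 0, [yy,y] = G_y/2 = 0
Gamma^x_ij = (G*[ij,x] - F*[ij,y])/(EG - F^2), Gamma^y_ij = (E*[ij,y] - F*[ij,x])/(EG - F^2)
Gamma_xxx = -2680/2737, Gamma_xxy = -1206/2737, Gamma_xyy = 0, Gamma_yxx = -1080/2737, Gamma_yxy = -486/2737, Gamma_yyy = 0
d^2x/dtau^2 = -(Gamma_xxx*(-5/4)^2 + 2*Gamma_xxy*(-5/4)*(1) + Gamma_xyy*(1)^2) = 335/782
d^2y/dtau^2 = -(Gamma_yxx*(-5/4)^2 + 2*Gamma_yxy*(-5/4)*(1) + Gamma_yyy*(1)^2) = 135/782


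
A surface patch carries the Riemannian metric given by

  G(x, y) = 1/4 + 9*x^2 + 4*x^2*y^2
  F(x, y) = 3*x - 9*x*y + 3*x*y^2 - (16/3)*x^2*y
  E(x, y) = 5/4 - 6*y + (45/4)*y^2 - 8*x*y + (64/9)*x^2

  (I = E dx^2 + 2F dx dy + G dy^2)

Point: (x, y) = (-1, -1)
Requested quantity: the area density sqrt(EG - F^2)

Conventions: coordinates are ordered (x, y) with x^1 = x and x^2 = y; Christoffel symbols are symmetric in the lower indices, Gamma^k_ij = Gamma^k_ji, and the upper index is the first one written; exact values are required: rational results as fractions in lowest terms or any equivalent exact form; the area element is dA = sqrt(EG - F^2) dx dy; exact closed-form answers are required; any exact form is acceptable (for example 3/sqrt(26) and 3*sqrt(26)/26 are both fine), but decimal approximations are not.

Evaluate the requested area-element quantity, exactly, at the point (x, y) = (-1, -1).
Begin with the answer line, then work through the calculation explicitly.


Answer: sqrt(EG - F^2) = sqrt(20146)/12

E = 317/18, F = -29/3, G = 53/4; EG - F^2 = 10073/72


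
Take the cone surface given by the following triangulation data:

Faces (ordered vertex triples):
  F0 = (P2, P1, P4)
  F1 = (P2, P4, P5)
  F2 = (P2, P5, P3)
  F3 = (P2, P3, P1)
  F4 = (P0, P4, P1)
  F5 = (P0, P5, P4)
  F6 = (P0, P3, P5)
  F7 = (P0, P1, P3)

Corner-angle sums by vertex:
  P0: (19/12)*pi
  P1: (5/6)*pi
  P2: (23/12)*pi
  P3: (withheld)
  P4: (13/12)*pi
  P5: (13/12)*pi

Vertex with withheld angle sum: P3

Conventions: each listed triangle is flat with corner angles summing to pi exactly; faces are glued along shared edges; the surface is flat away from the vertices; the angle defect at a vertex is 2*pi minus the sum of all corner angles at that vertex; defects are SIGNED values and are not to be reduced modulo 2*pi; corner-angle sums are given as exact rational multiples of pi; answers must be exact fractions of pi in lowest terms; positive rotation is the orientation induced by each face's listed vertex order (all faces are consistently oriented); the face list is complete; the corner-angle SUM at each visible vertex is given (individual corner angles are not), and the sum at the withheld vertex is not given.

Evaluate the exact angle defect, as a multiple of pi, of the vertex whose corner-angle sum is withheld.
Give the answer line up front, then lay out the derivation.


Answer: defect(P3) = pi/2

V = 6, E = 12, F = 8; chi = V - E + F = 2
Gauss-Bonnet: total defect = 2*pi*chi = 4*pi; visible defects sum to (7/2)*pi
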